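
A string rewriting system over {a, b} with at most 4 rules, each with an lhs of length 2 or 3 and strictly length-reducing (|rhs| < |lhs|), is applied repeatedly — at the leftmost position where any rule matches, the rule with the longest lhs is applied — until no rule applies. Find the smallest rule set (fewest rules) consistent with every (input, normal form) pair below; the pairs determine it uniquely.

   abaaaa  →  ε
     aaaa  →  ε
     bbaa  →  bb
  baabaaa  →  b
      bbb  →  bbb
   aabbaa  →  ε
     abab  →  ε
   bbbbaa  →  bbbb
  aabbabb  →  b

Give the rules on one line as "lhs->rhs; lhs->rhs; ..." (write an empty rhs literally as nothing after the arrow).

aa->; aab->a; ab->

  | abaaaa => aaaa => aa => ε
  | aaaa => aa => ε
  | bbaa => bb
  | baabaaa => baaaa => baa => b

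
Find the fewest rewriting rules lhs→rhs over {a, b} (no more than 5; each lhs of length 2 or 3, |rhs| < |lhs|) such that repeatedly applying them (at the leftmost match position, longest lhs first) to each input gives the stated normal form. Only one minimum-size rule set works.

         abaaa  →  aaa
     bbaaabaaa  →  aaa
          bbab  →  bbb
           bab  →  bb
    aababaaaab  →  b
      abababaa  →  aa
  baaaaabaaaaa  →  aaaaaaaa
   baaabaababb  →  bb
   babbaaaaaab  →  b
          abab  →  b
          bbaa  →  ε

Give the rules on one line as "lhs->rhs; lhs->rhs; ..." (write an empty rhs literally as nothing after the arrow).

  | abaaa => aaa
  | bbaaabaaa => baabaaa => abaaa => aaa
  | bbab => bbb
  | bab => bb

ab->b; aba->a; ba->; bab->bb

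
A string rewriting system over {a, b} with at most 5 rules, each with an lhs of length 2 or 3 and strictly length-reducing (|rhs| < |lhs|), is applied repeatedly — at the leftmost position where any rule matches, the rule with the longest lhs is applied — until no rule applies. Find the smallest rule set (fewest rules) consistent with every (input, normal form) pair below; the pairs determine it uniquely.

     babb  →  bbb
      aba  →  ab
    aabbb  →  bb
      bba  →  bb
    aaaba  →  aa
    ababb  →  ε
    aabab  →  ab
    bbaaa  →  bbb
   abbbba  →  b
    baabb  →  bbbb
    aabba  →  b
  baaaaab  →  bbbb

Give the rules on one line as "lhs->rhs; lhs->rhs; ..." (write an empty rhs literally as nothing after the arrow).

aab->; abb->aa; ba->b; baa->bb

  | babb => bbb
  | aba => ab
  | aabbb => bb
  | bba => bb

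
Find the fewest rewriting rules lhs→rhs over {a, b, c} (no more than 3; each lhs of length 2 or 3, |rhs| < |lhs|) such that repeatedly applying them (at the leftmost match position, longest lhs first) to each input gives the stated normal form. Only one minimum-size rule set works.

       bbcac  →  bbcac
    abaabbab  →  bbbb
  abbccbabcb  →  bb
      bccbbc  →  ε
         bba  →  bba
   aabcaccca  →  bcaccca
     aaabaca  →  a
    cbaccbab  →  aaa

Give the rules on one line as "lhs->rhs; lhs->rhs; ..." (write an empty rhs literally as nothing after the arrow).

  | bbcac
  | abaabbab => baabbab => babbab => bbbab => bbbb
  | abbccbabcb => bbccbabcb => bbcaabcb => bbcabcb => bbcbcb => bbacb => bb
  | bccbbc => bcabc => bcbc => bac => ε

ab->b; bac->; cb->a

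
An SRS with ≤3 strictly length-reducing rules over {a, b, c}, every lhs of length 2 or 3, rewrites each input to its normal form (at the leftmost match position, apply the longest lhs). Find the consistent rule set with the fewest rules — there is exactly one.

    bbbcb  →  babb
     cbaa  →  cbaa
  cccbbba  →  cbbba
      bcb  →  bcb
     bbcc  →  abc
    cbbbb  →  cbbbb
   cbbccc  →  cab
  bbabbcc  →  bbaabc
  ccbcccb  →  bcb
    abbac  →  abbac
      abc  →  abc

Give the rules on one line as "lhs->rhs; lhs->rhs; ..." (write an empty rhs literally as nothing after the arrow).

bbc->ab; cc->

  | bbbcb => babb
  | cbaa
  | cccbbba => cbbba
  | bcb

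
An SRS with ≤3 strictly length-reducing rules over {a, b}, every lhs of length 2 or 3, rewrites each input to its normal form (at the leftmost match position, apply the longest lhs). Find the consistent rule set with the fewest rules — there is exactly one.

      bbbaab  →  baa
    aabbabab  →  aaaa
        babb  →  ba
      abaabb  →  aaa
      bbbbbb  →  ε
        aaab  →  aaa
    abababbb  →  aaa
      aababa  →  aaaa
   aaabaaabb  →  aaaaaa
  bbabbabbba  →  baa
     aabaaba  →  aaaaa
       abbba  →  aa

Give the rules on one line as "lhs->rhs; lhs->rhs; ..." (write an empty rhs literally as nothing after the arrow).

  | bbbaab => baab => baa
  | aabbabab => aababab => aaabab => aaaab => aaaa
  | babb => bab => ba
  | abaabb => aaabb => aaab => aaa

ab->a; bb->; bba->b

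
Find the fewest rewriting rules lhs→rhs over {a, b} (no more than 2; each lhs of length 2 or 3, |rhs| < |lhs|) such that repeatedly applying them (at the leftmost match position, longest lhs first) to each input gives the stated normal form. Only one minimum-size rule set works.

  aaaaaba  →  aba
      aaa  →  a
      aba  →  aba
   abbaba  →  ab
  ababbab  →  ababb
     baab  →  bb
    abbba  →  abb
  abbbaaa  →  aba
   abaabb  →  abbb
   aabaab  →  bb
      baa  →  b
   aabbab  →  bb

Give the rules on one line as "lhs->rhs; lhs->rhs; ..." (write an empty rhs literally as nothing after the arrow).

  | aaaaaba => aaaba => aba
  | aaa => a
  | aba
  | abbaba => abba => ab

aa->; bba->b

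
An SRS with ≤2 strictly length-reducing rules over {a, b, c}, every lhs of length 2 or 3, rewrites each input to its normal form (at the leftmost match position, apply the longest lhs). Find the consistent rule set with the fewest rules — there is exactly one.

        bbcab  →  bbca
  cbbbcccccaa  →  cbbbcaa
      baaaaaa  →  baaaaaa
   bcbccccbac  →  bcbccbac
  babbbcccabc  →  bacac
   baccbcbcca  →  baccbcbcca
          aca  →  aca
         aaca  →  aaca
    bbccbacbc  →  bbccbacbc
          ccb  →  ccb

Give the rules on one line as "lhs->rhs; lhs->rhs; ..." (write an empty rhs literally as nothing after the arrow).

  | bbcab => bbca
  | cbbbcccccaa => cbbbcccaa => cbbbcaa
  | baaaaaa
  | bcbccccbac => bcbccbac

ab->a; ccc->c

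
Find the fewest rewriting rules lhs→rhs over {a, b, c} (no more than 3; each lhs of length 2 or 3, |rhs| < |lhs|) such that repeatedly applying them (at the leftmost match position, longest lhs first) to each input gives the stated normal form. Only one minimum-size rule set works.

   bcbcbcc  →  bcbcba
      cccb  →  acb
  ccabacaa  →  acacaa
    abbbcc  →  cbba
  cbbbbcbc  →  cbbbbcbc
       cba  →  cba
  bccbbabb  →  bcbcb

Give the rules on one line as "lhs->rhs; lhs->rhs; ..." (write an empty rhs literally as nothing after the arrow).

ab->c; cc->a

  | bcbcbcc => bcbcba
  | cccb => acb
  | ccabacaa => aabacaa => acacaa
  | abbbcc => cbbcc => cbba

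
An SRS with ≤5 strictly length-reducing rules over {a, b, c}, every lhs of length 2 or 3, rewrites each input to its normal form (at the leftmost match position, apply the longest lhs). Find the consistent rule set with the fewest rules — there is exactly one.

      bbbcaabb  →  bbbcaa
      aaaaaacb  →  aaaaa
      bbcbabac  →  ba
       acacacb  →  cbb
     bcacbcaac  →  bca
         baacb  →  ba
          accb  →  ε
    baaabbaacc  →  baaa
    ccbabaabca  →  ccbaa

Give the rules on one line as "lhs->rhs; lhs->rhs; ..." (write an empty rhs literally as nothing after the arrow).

ab->a; ac->b; aca->; bcb->

  | bbbcaabb => bbbcaab => bbbcaa
  | aaaaaacb => aaaaabb => aaaaab => aaaaa
  | bbcbabac => babac => baac => bab => ba
  | acacacb => cacb => cbb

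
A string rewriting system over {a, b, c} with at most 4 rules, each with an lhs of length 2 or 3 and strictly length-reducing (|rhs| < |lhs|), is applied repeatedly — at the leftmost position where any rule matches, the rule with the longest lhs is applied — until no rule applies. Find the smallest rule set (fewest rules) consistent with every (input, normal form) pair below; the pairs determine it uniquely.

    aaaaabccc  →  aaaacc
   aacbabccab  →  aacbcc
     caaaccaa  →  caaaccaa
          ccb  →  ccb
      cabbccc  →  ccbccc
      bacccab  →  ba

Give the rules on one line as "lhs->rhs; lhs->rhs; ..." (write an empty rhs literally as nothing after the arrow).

ab->c; abc->; bac->ba

  | aaaaabccc => aaaacc
  | aacbabccab => aacbcab => aacbcc
  | caaaccaa
  | ccb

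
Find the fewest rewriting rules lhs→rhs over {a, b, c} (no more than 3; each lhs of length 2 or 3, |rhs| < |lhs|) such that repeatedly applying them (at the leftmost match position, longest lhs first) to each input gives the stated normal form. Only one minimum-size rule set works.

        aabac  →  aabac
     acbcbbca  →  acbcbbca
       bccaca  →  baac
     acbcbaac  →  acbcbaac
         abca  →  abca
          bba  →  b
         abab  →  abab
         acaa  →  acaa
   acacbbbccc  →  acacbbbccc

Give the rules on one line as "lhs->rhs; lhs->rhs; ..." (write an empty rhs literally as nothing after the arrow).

  | aabac
  | acbcbbca
  | bccaca => bacca => baac
  | acbcbaac

bba->b; cca->ac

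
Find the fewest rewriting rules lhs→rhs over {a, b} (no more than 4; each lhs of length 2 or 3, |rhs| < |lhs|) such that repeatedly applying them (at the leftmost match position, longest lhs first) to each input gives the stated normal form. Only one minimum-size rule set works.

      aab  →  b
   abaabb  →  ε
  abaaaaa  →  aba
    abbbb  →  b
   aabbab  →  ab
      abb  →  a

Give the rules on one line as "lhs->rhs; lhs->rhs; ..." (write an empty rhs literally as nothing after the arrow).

  | aab => b
  | abaabb => abbb => aa => ε
  | abaaaaa => abaaa => aba
  | abbbb => aab => b

aa->; bb->; bbb->a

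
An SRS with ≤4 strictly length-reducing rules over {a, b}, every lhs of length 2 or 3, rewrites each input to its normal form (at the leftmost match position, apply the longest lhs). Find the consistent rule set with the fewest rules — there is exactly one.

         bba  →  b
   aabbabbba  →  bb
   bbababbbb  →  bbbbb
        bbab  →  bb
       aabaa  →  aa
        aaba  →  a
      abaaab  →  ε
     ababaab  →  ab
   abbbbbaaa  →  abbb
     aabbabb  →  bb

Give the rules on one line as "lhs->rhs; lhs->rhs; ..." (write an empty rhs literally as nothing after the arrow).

aab->; ba->; baa->

  | bba => b
  | aabbabbba => babbba => bbba => bb
  | bbababbbb => bbabbbb => bbbbb
  | bbab => bb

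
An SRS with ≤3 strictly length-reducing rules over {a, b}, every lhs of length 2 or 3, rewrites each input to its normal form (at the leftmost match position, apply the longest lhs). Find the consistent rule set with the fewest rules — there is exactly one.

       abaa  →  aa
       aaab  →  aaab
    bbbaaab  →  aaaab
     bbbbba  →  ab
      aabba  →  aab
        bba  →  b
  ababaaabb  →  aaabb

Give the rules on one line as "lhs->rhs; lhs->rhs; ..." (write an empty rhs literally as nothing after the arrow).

  | abaa => aa
  | aaab
  | bbbaaab => aaaab
  | bbbbba => abba => ab

ba->; bbb->a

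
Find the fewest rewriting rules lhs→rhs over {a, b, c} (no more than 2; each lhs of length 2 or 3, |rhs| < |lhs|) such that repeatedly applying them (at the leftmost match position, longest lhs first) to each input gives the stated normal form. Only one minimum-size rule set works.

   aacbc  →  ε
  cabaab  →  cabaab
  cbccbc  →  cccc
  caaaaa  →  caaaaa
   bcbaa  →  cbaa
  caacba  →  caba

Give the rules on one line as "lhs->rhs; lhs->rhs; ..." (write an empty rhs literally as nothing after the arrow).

ac->; bc->c

  | aacbc => abc => ac => ε
  | cabaab
  | cbccbc => cccbc => cccc
  | caaaaa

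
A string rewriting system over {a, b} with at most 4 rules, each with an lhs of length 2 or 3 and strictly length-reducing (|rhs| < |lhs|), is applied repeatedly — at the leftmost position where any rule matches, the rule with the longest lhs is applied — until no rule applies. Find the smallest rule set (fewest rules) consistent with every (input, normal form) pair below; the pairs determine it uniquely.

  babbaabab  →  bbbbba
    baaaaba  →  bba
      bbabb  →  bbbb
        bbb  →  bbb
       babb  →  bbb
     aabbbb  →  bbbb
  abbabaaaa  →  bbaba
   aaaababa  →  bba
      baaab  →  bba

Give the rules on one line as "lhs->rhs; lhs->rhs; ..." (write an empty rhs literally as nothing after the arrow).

aa->a; aab->ba; abb->bb

  | babbaabab => bbbaabab => bbbbaab => bbbbba
  | baaaaba => baaaba => baaba => bbaa => bba
  | bbabb => bbbb
  | bbb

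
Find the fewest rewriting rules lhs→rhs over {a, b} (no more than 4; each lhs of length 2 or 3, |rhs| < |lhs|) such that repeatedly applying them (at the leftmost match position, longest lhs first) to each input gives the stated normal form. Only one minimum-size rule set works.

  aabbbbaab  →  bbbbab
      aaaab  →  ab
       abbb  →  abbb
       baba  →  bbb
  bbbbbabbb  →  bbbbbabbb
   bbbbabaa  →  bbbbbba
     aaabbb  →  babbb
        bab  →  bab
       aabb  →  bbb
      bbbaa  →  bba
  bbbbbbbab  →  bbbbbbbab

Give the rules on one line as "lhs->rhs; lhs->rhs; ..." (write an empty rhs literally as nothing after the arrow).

aa->b; aba->bb; baa->a

  | aabbbbaab => bbbbbaab => bbbbab
  | aaaab => baab => ab
  | abbb
  | baba => bbb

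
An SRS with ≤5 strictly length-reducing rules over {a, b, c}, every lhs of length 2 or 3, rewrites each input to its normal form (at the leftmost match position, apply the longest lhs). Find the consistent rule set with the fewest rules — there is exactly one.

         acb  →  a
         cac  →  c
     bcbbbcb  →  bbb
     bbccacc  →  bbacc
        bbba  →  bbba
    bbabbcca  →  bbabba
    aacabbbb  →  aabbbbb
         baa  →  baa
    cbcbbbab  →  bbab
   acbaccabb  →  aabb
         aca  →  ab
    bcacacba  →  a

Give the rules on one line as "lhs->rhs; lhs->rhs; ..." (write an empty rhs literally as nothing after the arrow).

bbc->bb; bc->c; ca->b; cb->

  | acb => a
  | cac => bc => c
  | bcbbbcb => cbbbcb => bbcb => bbb
  | bbccacc => bbcacc => bbacc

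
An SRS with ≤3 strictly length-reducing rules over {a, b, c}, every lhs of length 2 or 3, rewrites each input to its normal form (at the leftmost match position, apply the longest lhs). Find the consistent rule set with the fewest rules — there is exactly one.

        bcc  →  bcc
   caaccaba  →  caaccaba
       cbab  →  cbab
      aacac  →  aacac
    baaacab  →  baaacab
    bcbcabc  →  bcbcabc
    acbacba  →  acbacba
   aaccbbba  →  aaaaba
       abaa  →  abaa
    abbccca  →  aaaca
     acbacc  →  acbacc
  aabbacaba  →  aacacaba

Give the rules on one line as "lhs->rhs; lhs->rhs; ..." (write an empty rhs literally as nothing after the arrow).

bb->c; ccc->aa

  | bcc
  | caaccaba
  | cbab
  | aacac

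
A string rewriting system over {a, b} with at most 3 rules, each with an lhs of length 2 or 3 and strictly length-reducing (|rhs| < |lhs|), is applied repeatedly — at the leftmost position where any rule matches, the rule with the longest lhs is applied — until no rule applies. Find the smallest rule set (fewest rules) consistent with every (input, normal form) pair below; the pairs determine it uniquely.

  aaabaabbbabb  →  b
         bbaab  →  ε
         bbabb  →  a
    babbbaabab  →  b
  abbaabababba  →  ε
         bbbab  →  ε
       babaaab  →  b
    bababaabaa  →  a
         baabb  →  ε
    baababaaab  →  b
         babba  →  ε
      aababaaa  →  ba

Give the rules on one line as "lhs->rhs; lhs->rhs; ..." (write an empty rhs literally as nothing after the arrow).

aa->; ab->; bb->a

  | aaabaabbbabb => abaabbbabb => aabbbabb => bbbabb => ababb => abb => b
  | bbaab => aaab => ab => ε
  | bbabb => aabb => bb => a
  | babbbaabab => bbbaabab => abaabab => aabab => bab => b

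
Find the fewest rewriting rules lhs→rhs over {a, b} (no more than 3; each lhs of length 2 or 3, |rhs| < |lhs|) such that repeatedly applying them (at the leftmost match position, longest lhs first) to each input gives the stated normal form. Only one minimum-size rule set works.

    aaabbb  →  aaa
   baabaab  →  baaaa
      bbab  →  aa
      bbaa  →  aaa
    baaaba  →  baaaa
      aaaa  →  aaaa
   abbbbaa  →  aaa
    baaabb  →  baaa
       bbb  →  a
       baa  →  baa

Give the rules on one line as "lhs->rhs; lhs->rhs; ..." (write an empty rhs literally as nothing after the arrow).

  | aaabbb => aaabb => aaab => aaa
  | baabaab => baaaab => baaaa
  | bbab => aab => aa
  | bbaa => aaa

ab->a; bb->a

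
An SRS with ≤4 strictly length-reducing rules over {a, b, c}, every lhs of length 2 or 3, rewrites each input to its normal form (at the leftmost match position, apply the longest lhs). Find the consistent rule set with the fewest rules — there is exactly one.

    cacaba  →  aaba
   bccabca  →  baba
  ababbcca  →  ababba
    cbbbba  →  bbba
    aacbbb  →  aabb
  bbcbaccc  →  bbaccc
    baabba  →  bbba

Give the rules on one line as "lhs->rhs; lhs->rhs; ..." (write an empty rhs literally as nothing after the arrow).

baa->b; ca->a; cb->

  | cacaba => acaba => aaba
  | bccabca => bcabca => babca => baba
  | ababbcca => ababbca => ababba
  | cbbbba => bbba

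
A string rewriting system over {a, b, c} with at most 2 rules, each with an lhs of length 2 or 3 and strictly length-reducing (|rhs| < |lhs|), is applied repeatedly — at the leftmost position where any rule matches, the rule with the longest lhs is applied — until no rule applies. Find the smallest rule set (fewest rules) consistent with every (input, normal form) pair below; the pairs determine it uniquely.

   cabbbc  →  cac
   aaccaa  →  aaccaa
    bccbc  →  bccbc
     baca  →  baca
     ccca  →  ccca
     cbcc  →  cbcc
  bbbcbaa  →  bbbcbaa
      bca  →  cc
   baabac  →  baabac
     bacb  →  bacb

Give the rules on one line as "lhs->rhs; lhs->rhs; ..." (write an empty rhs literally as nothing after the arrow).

bca->cc; cab->ca

  | cabbbc => cabbc => cabc => cac
  | aaccaa
  | bccbc
  | baca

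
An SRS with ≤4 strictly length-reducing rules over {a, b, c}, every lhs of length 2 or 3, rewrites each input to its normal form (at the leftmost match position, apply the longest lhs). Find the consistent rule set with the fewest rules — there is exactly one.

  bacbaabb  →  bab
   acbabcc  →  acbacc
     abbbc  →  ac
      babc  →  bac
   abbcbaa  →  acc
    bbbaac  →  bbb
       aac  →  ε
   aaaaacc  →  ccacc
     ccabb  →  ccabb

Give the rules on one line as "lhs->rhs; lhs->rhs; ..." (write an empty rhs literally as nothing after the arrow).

  | bacbaabb => bacbcbb => baccbb => bab
  | acbabcc => acbacc
  | abbbc => abbc => abc => ac
  | babc => bac

aa->c; aac->; bc->c; ccb->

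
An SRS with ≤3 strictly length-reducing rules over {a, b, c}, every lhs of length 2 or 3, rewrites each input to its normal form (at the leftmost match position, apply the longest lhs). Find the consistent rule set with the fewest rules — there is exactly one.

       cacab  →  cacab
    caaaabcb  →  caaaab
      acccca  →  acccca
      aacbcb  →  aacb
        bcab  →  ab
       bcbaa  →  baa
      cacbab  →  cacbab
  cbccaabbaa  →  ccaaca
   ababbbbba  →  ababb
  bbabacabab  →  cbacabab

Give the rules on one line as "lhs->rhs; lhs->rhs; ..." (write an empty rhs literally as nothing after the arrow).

  | cacab
  | caaaabcb => caaaab
  | acccca
  | aacbcb => aacb

bba->c; bc->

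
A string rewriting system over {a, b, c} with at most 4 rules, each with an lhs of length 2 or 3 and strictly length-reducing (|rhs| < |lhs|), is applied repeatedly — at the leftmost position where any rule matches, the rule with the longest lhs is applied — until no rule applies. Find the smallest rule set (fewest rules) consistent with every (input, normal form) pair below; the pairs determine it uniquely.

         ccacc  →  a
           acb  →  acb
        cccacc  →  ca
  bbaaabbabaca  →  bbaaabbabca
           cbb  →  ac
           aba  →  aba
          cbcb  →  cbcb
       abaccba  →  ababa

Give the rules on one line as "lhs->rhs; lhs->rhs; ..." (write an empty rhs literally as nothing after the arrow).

aca->ca; cbb->ac; cc->

  | ccacc => acc => a
  | acb
  | cccacc => cacc => ca
  | bbaaabbabaca => bbaaabbabca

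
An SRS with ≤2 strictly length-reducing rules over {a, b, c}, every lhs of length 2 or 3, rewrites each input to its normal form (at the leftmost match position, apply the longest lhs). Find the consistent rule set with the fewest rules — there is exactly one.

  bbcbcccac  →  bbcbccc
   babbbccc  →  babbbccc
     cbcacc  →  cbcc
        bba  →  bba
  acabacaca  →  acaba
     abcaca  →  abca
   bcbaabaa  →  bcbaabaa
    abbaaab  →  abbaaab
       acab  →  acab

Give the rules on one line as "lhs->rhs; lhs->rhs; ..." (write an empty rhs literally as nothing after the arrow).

  | bbcbcccac => bbcbccc
  | babbbccc
  | cbcacc => cbcc
  | bba

bac->b; cac->c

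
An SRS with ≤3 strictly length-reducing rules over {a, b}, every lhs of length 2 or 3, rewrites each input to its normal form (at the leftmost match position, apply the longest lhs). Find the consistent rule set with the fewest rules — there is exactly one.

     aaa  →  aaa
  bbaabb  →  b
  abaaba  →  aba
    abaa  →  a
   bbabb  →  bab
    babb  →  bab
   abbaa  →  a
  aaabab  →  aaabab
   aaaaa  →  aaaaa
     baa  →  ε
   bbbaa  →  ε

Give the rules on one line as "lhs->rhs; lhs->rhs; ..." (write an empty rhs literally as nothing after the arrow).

  | aaa
  | bbaabb => baabb => bb => b
  | abaaba => aba
  | abaa => a

baa->; bb->b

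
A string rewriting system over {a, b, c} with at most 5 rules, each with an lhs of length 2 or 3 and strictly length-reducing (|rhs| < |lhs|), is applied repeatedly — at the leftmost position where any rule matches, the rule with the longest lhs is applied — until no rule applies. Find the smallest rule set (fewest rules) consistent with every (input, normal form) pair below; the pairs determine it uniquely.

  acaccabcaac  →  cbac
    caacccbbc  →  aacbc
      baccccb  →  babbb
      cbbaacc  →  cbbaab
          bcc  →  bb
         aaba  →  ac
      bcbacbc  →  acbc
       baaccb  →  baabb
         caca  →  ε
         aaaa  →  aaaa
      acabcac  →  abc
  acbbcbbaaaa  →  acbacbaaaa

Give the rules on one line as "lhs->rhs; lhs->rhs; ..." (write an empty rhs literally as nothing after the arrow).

aba->c; bcb->ac; ca->; cc->b

  | acaccabcaac => accabcaac => ababcaac => cbcaac => cbac
  | caacccbbc => acccbbc => abcbbc => aacbc
  | baccccb => babccb => babbb
  | cbbaacc => cbbaab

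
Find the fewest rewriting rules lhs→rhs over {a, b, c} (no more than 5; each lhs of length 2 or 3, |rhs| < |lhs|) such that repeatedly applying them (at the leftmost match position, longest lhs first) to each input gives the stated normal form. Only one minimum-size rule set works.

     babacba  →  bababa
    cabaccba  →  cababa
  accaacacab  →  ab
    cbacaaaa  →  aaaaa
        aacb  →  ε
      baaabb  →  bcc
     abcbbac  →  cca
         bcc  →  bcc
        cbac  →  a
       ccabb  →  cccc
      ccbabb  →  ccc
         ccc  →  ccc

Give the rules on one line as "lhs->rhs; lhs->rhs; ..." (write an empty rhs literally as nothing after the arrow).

  | babacba => bababa
  | cabaccba => cabacba => cababa
  | accaacacab => acaacacab => aaacacab => aaaacab => aaaaab => aaacb => aaab => acb => ab
  | cbacaaaa => acaaaa => aaaaa

aab->cb; abb->cc; ac->a; cb->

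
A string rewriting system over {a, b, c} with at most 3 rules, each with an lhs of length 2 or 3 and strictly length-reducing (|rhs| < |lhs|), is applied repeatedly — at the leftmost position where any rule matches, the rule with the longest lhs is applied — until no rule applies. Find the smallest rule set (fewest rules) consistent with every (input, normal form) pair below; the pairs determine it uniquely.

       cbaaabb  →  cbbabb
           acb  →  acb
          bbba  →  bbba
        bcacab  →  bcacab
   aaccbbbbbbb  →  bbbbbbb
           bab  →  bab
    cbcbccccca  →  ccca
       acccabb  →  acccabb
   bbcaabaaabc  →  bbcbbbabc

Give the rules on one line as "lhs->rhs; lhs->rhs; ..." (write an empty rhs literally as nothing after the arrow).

aa->b; bcc->

  | cbaaabb => cbbabb
  | acb
  | bbba
  | bcacab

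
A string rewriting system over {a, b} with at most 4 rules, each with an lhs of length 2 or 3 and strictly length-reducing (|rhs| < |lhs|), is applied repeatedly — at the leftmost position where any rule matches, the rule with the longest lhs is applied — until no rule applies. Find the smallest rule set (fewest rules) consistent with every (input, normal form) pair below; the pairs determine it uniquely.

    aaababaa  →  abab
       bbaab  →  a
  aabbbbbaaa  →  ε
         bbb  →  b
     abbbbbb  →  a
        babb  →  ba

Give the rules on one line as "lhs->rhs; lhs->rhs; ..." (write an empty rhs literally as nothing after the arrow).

  | aaababaa => ababaa => abab
  | bbaab => aab => a
  | aabbbbbaaa => abbbbaaa => abbaaa => aaaa => aa => ε
  | bbb => b

aa->; aab->a; bb->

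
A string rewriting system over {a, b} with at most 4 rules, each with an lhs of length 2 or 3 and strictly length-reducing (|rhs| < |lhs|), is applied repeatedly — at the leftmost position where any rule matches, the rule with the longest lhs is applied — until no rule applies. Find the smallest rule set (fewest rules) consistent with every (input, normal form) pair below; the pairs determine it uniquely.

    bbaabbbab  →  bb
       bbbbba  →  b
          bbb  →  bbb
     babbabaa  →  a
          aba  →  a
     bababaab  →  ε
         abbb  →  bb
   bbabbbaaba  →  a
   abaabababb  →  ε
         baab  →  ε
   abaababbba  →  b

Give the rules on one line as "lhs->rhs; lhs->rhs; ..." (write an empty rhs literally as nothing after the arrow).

ab->; ba->b; baa->a; bba->ba

  | bbaabbbab => baabbbab => abbbab => bbab => bab => bb
  | bbbbba => bbbba => bbba => bba => ba => b
  | bbb
  | babbabaa => bbbabaa => bbabaa => babaa => bbaa => baa => a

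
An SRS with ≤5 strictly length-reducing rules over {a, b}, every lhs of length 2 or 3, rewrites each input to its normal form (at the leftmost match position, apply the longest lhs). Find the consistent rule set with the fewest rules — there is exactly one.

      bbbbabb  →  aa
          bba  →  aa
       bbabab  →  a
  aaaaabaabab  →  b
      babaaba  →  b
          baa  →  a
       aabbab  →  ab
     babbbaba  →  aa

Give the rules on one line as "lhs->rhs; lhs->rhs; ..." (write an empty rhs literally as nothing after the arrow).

  | bbbbabb => abbabb => aaabb => aabb => abb => aa
  | bba => aa
  | bbabab => aabab => abab => bb => a
  | aaaaabaabab => aaaabaabab => aaabaabab => aabaabab => abaabab => babab => bab => b

aab->ab; aba->b; ba->; bb->a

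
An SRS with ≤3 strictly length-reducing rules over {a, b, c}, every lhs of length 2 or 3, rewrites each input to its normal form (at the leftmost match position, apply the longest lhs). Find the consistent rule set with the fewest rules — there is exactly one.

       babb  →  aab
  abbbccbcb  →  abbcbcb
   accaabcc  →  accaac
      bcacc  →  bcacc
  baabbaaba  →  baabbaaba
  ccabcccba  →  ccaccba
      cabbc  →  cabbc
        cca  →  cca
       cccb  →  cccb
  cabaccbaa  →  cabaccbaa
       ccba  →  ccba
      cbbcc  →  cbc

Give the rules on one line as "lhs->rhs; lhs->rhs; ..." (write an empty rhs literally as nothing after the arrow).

bab->aa; bcc->c

  | babb => aab
  | abbbccbcb => abbcbcb
  | accaabcc => accaac
  | bcacc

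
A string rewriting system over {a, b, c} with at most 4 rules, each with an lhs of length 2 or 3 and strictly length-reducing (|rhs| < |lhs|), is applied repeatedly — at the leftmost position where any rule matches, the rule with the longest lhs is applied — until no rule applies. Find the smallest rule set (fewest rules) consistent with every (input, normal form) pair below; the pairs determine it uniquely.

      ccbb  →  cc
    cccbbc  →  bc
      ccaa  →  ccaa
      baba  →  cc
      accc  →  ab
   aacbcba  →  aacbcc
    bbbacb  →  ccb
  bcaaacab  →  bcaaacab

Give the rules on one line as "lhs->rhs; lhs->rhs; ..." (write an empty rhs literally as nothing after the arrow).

  | ccbb => cc
  | cccbbc => bbbc => bc
  | ccaa
  | baba => cba => cc

ba->c; bb->; ccc->b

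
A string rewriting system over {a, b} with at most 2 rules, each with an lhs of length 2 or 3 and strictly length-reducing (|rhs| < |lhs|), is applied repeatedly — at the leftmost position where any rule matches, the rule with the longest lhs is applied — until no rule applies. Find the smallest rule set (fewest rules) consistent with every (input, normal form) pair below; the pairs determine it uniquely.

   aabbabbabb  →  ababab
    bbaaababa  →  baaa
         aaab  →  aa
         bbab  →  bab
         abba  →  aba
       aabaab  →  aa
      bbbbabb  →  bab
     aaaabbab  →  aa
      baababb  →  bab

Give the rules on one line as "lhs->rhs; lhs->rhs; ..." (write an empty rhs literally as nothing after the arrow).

  | aabbabbabb => ababbabb => abababb => ababab
  | bbaaababa => baaababa => baaaba => baaa
  | aaab => aa
  | bbab => bab

aab->a; bb->b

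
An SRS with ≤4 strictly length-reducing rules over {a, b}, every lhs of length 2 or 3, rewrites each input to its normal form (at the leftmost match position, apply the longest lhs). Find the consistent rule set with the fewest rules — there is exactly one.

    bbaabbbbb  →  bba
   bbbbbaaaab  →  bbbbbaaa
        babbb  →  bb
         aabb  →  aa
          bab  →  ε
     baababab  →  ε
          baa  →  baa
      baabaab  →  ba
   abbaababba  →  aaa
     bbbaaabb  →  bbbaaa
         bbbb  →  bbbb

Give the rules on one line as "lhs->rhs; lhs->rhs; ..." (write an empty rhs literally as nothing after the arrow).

  | bbaabbbbb => bbaabbb => bbaab => bba
  | bbbbbaaaab => bbbbbaaa
  | babbb => bb
  | aabb => aa

ab->; aba->; abb->a; bab->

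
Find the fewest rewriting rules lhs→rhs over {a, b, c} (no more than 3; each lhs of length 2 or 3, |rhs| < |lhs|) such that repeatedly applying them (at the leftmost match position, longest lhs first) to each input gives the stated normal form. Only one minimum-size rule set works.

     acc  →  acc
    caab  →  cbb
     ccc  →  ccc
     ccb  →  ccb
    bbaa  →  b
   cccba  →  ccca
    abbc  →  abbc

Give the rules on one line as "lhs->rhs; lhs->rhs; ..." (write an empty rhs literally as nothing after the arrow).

  | acc
  | caab => cbb
  | ccc
  | ccb

aa->b; ba->a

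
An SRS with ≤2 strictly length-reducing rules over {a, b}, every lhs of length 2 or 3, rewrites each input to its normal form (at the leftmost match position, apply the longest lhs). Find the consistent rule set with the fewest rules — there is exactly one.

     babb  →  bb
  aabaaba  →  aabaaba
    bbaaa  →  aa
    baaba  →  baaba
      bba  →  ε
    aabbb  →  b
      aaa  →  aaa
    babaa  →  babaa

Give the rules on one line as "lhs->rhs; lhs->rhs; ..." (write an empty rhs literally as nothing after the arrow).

  | babb => bb
  | aabaaba
  | bbaaa => aa
  | baaba

abb->b; bba->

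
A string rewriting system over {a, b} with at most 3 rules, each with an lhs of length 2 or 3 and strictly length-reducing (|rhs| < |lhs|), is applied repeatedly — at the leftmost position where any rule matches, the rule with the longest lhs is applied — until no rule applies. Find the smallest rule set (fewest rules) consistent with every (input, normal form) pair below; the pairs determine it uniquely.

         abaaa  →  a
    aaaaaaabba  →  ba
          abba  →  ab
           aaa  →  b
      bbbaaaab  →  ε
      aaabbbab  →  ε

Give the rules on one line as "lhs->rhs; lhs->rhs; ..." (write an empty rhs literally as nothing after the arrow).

aaa->b; bb->; bba->b

  | abaaa => abb => a
  | aaaaaaabba => baaaabba => bbabba => bbba => ba
  | abba => ab
  | aaa => b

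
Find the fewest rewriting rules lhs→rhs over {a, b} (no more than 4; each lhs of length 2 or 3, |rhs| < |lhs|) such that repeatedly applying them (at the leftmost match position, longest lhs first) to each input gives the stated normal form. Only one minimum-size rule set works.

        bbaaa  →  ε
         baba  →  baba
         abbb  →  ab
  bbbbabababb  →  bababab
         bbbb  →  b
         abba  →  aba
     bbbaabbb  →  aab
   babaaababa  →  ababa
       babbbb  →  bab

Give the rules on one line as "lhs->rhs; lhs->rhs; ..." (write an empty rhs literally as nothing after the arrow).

  | bbaaa => baaa => aaa => ε
  | baba
  | abbb => abb => ab
  | bbbbabababb => bbbabababb => bbabababb => babababb => bababab

aaa->; baa->aa; bb->b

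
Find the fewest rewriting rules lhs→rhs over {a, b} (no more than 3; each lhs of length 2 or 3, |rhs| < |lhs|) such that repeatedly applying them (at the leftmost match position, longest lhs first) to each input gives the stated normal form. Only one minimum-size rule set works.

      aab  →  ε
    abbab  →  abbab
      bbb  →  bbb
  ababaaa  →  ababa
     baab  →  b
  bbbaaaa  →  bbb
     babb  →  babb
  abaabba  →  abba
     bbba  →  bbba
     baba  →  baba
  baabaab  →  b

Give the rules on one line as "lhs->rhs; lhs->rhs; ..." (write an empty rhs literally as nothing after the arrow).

aa->; aab->

  | aab => ε
  | abbab
  | bbb
  | ababaaa => ababa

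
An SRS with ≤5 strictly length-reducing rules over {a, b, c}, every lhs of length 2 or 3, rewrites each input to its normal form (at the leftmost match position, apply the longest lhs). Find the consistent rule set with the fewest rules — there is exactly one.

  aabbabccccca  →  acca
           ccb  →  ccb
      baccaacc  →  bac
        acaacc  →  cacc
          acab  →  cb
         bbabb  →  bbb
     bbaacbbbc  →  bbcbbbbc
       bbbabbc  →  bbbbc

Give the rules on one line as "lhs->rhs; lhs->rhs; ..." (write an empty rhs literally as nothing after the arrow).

  | aabbabccccca => ababccccca => abccccca => ccccca => acca
  | ccb
  | baccaacc => bacccbc => baabc => bac
  | acaacc => cacc

aac->cb; ab->; aca->c; ccc->a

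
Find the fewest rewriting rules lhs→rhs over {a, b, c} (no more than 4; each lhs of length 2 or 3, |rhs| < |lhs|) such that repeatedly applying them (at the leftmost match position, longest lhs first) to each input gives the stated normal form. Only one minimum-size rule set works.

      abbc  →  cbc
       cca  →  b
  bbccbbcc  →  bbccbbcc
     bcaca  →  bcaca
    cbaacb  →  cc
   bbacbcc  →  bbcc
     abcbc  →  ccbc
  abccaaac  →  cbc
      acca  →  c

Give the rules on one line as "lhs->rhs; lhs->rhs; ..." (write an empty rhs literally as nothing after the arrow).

  | abbc => cbc
  | cca => b
  | bbccbbcc
  | bcaca

ab->c; ba->b; bcb->ab; cca->b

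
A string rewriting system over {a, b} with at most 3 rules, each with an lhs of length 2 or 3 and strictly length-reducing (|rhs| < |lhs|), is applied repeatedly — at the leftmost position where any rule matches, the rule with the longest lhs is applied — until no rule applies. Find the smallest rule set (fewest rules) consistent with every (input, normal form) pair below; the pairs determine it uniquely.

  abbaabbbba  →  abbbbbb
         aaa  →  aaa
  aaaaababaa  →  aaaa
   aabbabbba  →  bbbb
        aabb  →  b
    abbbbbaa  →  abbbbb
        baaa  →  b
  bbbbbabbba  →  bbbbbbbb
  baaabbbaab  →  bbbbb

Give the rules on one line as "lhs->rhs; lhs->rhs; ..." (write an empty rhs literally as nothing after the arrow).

aab->; ba->b

  | abbaabbbba => abbabbbba => abbbbbba => abbbbbb
  | aaa
  | aaaaababaa => aaaabaa => aaaa
  | aabbabbba => babbba => bbbba => bbbb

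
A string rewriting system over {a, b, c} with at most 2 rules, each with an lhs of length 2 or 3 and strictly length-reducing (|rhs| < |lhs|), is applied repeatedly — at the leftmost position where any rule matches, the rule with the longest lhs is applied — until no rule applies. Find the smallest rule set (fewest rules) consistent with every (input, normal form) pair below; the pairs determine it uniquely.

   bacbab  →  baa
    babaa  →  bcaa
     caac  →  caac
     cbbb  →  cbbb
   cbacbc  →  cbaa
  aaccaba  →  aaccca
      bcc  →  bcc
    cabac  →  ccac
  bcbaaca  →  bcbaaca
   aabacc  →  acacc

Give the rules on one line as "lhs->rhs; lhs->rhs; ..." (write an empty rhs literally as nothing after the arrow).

ab->c; cbc->a

  | bacbab => bacbc => baa
  | babaa => bcaa
  | caac
  | cbbb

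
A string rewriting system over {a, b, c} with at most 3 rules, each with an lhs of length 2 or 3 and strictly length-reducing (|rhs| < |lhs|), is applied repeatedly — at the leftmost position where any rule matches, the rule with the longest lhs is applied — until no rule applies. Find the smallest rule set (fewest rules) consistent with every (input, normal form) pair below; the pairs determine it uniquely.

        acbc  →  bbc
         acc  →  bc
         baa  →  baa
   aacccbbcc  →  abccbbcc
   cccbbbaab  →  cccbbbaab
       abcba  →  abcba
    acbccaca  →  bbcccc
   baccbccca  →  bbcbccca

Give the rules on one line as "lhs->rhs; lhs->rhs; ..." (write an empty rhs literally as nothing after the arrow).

  | acbc => bbc
  | acc => bc
  | baa
  | aacccbbcc => abccbbcc

ac->b; aca->cc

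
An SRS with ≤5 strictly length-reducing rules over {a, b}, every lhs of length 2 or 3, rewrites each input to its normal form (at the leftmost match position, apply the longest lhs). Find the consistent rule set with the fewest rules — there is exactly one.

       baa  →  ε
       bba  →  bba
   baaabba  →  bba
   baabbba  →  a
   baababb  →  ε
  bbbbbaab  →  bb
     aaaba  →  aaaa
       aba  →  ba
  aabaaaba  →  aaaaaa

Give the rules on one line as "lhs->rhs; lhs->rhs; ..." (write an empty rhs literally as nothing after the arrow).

aab->aa; ab->b; baa->; bbb->

  | baa => ε
  | bba
  | baaabba => abba => bba
  | baabbba => bbba => a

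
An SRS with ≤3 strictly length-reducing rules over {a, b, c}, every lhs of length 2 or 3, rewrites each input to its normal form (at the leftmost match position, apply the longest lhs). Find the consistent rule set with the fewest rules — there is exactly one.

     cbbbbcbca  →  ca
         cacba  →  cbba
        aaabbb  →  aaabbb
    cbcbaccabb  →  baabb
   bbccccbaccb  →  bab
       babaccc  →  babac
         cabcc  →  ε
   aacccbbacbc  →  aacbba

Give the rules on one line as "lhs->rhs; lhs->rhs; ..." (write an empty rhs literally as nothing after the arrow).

bc->c; cac->cb; cc->

  | cbbbbcbca => cbbbcbca => cbbcbca => cbcbca => ccbca => bca => ca
  | cacba => cbba
  | aaabbb
  | cbcbaccabb => ccbaccabb => baccabb => baabb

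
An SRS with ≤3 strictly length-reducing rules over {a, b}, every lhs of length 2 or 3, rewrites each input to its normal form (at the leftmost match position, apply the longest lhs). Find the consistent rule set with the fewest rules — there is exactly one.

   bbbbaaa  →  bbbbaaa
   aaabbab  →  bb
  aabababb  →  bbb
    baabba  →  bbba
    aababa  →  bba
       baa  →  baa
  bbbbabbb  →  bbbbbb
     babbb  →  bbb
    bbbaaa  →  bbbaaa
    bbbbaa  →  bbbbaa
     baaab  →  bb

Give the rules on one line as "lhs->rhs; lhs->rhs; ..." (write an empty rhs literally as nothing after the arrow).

  | bbbbaaa
  | aaabbab => abbab => bab => bb
  | aabababb => bababb => bbabb => bbb
  | baabba => bbba

aab->b; ab->b; abb->b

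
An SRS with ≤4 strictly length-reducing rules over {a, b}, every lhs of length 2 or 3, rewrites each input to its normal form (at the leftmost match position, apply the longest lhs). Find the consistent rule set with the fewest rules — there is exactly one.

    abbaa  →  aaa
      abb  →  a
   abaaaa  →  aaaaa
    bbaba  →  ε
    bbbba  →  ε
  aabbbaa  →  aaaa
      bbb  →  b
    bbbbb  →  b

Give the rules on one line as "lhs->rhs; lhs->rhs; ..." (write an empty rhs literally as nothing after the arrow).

  | abbaa => abaa => aaa
  | abb => ab => a
  | abaaaa => aaaaa
  | bbaba => baba => ba => ε

ab->a; ba->; bb->b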